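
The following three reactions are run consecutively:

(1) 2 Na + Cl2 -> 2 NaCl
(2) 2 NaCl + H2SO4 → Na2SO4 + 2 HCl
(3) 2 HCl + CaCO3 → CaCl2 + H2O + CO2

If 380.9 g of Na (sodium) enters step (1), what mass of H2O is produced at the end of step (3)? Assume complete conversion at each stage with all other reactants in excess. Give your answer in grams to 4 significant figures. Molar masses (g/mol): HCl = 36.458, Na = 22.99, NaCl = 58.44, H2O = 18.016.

149.2 g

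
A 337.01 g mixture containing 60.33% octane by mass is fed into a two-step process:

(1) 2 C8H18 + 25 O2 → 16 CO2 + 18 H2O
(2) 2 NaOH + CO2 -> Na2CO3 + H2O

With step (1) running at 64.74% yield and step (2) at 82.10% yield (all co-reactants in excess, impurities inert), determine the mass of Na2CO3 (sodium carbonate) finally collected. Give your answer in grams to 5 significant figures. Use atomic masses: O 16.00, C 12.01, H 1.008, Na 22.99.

802.21 g

Pure C8H18 = 337.01 × 0.6033 = 203.318 g.
M(C8H18) = 8(12.01) + 18(1.008) = 114.224 g/mol.
M(Na2CO3) = 2(22.99) + 12.01 + 3(16.00) = 105.99 g/mol.
n(C8H18) = 203.318 / 114.224 = 1.77999 mol.
Step 1 (C8H18:CO2 = 2:16): theoretical n(CO2) = 14.2400 mol; at 64.74% yield, n(CO2) = 9.21895 mol.
Step 2 (CO2:Na2CO3 = 1:1): theoretical n(Na2CO3) = 9.21895 mol, so theoretical mass = 9.21895 × 105.99 = 977.116 g.
At 82.10% yield, actual mass of Na2CO3 = 977.116 × 0.8210 = 802.213 g.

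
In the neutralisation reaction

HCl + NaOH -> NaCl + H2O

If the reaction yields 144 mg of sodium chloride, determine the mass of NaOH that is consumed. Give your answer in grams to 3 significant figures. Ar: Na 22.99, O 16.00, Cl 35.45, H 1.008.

M(NaCl) = 22.99 + 35.45 = 58.44 g/mol.
M(NaOH) = 22.99 + 16.00 + 1.008 = 39.998 g/mol.
Convert: 144 mg = 0.1440 g.
n(NaCl) = 0.1440 g / 58.44 g/mol = 0.002464 mol.
From the equation the NaCl:NaOH mole ratio is 1:1, so n(NaOH) = 0.002464 × 1/1 = 0.002464 mol.
Mass of NaOH = 0.002464 mol × 39.998 g/mol = 0.09856 g.

0.0986 g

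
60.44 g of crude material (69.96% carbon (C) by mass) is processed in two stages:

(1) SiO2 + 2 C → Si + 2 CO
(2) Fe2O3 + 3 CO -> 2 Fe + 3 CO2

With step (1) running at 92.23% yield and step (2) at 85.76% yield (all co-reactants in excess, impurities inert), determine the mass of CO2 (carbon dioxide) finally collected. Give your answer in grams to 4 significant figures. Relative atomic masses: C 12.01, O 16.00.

122.6 g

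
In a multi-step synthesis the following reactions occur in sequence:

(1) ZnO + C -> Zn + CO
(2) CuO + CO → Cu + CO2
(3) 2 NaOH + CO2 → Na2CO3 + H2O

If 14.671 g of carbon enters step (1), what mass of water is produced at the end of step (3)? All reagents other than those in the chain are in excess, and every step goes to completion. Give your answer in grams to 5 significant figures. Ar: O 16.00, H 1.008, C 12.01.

M(C) = 12.01 g/mol.
M(H2O) = 2(1.008) + 16.00 = 18.016 g/mol.
n(C) = 14.671 / 12.01 = 1.22157 mol.
Reaction (1): C→CO ratio 1:1 ⇒ n(CO) = 1.22157 mol.
Reaction (2): CO→CO2 ratio 1:1 ⇒ n(CO2) = 1.22157 mol.
Reaction (3): CO2→H2O ratio 1:1 ⇒ n(H2O) = 1.22157 mol.
Mass of H2O = 1.22157 × 18.016 = 22.0077 g.

22.008 g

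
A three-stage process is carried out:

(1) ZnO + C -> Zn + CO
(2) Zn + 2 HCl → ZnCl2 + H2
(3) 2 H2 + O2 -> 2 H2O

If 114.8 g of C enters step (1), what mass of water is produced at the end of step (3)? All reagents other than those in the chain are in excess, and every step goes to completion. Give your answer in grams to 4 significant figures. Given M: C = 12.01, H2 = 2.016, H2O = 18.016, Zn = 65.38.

n(C) = 114.8 / 12.01 = 9.5587 mol.
Reaction (1): C→Zn ratio 1:1 ⇒ n(Zn) = 9.5587 mol.
Reaction (2): Zn→H2 ratio 1:1 ⇒ n(H2) = 9.5587 mol.
Reaction (3): H2→H2O ratio 2:2 ⇒ n(H2O) = 9.5587 mol.
Mass of H2O = 9.5587 × 18.016 = 172.21 g.

172.2 g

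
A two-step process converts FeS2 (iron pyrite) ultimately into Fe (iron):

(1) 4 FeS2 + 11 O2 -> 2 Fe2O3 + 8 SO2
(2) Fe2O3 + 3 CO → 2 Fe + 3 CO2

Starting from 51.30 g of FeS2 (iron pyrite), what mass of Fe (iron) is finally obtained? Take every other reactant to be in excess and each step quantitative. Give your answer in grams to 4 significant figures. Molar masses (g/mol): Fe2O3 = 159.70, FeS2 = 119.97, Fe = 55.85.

23.88 g

n(FeS2) = 51.300 / 119.97 = 0.42761 mol.
Step 1 gives a 4:2 ratio of FeS2 to Fe2O3, so n(Fe2O3) = 0.21380 mol.
In step 2 the Fe2O3:Fe ratio is 1:2, so n(Fe) = 0.42761 mol.
Mass of Fe = 0.42761 × 55.85 = 23.882 g.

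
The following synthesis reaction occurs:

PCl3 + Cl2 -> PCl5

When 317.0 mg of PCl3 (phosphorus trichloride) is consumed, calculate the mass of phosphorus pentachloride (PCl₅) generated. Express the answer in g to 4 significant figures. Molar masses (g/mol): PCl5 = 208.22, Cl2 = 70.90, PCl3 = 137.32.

Convert: 317.0 mg = 0.31700 g.
n(PCl3) = 0.31700 g / 137.32 g/mol = 0.0023085 mol.
From the equation the PCl3:PCl5 mole ratio is 1:1, so n(PCl5) = 0.0023085 × 1/1 = 0.0023085 mol.
Mass of PCl5 = 0.0023085 mol × 208.22 g/mol = 0.48067 g.

0.4807 g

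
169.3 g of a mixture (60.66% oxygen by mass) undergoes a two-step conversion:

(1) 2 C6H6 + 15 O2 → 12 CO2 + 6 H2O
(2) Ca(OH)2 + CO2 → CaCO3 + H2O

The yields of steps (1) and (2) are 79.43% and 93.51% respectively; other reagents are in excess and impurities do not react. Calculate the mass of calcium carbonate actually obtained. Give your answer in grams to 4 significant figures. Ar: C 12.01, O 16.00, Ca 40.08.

190.9 g

Pure O2 = 169.3 × 0.6066 = 102.70 g.
M(O2) = 2(16.00) = 32.00 g/mol.
M(CaCO3) = 40.08 + 12.01 + 3(16.00) = 100.09 g/mol.
n(O2) = 102.70 / 32.00 = 3.2093 mol.
Step 1 (O2:CO2 = 15:12): theoretical n(CO2) = 2.5674 mol; at 79.43% yield, n(CO2) = 2.0393 mol.
Step 2 (CO2:CaCO3 = 1:1): theoretical n(CaCO3) = 2.0393 mol, so theoretical mass = 2.0393 × 100.09 = 204.11 g.
At 93.51% yield, actual mass of CaCO3 = 204.11 × 0.9351 = 190.87 g.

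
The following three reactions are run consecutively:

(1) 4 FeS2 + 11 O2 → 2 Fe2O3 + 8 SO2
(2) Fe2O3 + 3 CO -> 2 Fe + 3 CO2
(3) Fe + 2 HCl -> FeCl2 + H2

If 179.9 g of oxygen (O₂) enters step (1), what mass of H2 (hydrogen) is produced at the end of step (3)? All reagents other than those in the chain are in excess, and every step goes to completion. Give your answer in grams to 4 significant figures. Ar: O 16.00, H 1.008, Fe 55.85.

4.121 g

M(O2) = 2(16.00) = 32.00 g/mol.
M(H2) = 2(1.008) = 2.016 g/mol.
n(O2) = 179.9 / 32.00 = 5.6219 mol.
Reaction (1): O2→Fe2O3 ratio 11:2 ⇒ n(Fe2O3) = 1.0222 mol.
Reaction (2): Fe2O3→Fe ratio 1:2 ⇒ n(Fe) = 2.0443 mol.
Reaction (3): Fe→H2 ratio 1:1 ⇒ n(H2) = 2.0443 mol.
Mass of H2 = 2.0443 × 2.016 = 4.1213 g.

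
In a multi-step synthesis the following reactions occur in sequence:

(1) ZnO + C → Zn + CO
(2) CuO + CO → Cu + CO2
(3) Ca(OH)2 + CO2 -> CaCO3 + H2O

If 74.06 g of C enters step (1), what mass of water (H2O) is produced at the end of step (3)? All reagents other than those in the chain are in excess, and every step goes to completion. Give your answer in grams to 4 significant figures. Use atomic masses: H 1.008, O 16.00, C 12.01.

M(C) = 12.01 g/mol.
M(H2O) = 2(1.008) + 16.00 = 18.016 g/mol.
n(C) = 74.06 / 12.01 = 6.1665 mol.
Reaction (1): C→CO ratio 1:1 ⇒ n(CO) = 6.1665 mol.
Reaction (2): CO→CO2 ratio 1:1 ⇒ n(CO2) = 6.1665 mol.
Reaction (3): CO2→H2O ratio 1:1 ⇒ n(H2O) = 6.1665 mol.
Mass of H2O = 6.1665 × 18.016 = 111.10 g.

111.1 g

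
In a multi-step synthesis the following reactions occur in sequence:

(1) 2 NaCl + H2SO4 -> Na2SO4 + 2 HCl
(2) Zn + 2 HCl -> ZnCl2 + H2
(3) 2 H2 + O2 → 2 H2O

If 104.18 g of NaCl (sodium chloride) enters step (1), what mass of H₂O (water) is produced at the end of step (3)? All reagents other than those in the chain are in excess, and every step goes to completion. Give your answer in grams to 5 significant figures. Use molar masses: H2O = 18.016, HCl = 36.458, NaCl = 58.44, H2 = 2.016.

16.058 g

n(NaCl) = 104.18 / 58.44 = 1.78268 mol.
Reaction (1): NaCl→HCl ratio 2:2 ⇒ n(HCl) = 1.78268 mol.
Reaction (2): HCl→H2 ratio 2:1 ⇒ n(H2) = 0.891342 mol.
Reaction (3): H2→H2O ratio 2:2 ⇒ n(H2O) = 0.891342 mol.
Mass of H2O = 0.891342 × 18.016 = 16.0584 g.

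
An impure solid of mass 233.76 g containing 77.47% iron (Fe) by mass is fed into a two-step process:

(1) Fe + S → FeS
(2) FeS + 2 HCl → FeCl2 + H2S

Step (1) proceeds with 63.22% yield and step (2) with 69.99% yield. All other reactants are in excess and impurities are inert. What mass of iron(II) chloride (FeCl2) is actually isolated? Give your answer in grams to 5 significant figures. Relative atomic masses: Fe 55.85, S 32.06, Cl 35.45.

Pure Fe = 233.76 × 0.7747 = 181.094 g.
M(Fe) = 55.85 g/mol.
M(FeCl2) = 55.85 + 2(35.45) = 126.75 g/mol.
n(Fe) = 181.094 / 55.85 = 3.24250 mol.
Step 1 (Fe:FeS = 1:1): theoretical n(FeS) = 3.24250 mol; at 63.22% yield, n(FeS) = 2.04991 mol.
Step 2 (FeS:FeCl2 = 1:1): theoretical n(FeCl2) = 2.04991 mol, so theoretical mass = 2.04991 × 126.75 = 259.826 g.
At 69.99% yield, actual mass of FeCl2 = 259.826 × 0.6999 = 181.852 g.

181.85 g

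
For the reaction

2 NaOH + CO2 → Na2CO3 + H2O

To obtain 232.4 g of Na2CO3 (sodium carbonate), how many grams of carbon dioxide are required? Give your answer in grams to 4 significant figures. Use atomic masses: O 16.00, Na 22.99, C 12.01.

M(Na2CO3) = 2(22.99) + 12.01 + 3(16.00) = 105.99 g/mol.
M(CO2) = 12.01 + 2(16.00) = 44.01 g/mol.
n(Na2CO3) = 232.40 g / 105.99 g/mol = 2.1927 mol.
From the equation the Na2CO3:CO2 mole ratio is 1:1, so n(CO2) = 2.1927 × 1/1 = 2.1927 mol.
Mass of CO2 = 2.1927 mol × 44.01 g/mol = 96.499 g.

96.50 g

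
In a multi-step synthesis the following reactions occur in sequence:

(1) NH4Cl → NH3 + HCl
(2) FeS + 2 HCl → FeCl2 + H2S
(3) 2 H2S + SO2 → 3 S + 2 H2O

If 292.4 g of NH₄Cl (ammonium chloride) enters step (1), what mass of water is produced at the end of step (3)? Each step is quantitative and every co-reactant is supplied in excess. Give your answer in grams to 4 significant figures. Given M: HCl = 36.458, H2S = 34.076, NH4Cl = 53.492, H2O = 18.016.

49.24 g

n(NH4Cl) = 292.4 / 53.492 = 5.4662 mol.
Reaction (1): NH4Cl→HCl ratio 1:1 ⇒ n(HCl) = 5.4662 mol.
Reaction (2): HCl→H2S ratio 2:1 ⇒ n(H2S) = 2.7331 mol.
Reaction (3): H2S→H2O ratio 2:2 ⇒ n(H2O) = 2.7331 mol.
Mass of H2O = 2.7331 × 18.016 = 49.240 g.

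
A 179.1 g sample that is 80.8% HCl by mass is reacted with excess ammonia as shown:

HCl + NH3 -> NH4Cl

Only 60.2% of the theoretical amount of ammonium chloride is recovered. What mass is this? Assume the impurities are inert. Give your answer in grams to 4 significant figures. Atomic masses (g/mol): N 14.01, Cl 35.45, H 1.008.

Pure HCl available = 179.1 g × 0.808 = 144.71 g.
M(HCl) = 1.008 + 35.45 = 36.458 g/mol.
M(NH4Cl) = 14.01 + 4(1.008) + 35.45 = 53.492 g/mol.
n(HCl) = 144.71 g / 36.458 g/mol = 3.9693 mol.
From the equation the HCl:NH4Cl mole ratio is 1:1, so n(NH4Cl) = 3.9693 × 1/1 = 3.9693 mol.
Mass of NH4Cl = 3.9693 mol × 53.492 g/mol = 212.33 g.
Actual mass collected = 212.33 g × 0.602 = 127.82 g.

127.8 g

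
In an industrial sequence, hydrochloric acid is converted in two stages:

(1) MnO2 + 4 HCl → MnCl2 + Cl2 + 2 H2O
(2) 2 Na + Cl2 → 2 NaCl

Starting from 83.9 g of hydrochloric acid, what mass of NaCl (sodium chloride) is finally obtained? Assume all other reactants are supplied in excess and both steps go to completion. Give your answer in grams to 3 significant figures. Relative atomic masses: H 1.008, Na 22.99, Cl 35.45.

M(HCl) = 1.008 + 35.45 = 36.458 g/mol.
M(NaCl) = 22.99 + 35.45 = 58.44 g/mol.
n(HCl) = 83.90 / 36.458 = 2.301 mol.
Step 1 gives a 4:1 ratio of HCl to Cl2, so n(Cl2) = 0.5753 mol.
In step 2 the Cl2:NaCl ratio is 1:2, so n(NaCl) = 1.151 mol.
Mass of NaCl = 1.151 × 58.44 = 67.24 g.

67.2 g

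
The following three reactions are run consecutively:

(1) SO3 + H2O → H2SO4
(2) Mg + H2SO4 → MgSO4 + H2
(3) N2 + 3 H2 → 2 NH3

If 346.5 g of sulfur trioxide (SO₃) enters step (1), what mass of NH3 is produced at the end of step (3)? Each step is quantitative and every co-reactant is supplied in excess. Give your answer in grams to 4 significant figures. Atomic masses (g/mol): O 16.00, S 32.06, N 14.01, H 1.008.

M(SO3) = 32.06 + 3(16.00) = 80.06 g/mol.
M(NH3) = 14.01 + 3(1.008) = 17.034 g/mol.
n(SO3) = 346.5 / 80.06 = 4.3280 mol.
Reaction (1): SO3→H2SO4 ratio 1:1 ⇒ n(H2SO4) = 4.3280 mol.
Reaction (2): H2SO4→H2 ratio 1:1 ⇒ n(H2) = 4.3280 mol.
Reaction (3): H2→NH3 ratio 3:2 ⇒ n(NH3) = 2.8853 mol.
Mass of NH3 = 2.8853 × 17.034 = 49.149 g.

49.15 g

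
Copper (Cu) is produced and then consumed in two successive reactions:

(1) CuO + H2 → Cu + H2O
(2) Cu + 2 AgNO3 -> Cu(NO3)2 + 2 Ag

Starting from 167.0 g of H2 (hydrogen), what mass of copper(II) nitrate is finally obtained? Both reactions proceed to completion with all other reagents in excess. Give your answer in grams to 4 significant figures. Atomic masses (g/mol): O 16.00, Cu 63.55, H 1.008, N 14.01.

15540 g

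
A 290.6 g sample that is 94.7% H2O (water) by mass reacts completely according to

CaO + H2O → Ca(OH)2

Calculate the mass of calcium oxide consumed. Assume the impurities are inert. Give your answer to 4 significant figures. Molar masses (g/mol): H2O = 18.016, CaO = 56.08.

Mass of pure H2O = 290.6 g × 0.947 = 275.20 g.
n(H2O) = 275.20 g / 18.016 g/mol = 15.275 mol.
From the equation the H2O:CaO mole ratio is 1:1, so n(CaO) = 15.275 × 1/1 = 15.275 mol.
Mass of CaO = 15.275 mol × 56.08 g/mol = 856.63 g.

856.6 g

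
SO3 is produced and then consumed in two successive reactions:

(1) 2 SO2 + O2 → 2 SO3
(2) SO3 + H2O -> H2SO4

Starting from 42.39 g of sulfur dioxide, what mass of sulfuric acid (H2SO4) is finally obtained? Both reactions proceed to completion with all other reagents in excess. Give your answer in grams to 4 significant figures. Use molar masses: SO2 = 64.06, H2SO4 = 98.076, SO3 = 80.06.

64.90 g

n(SO2) = 42.390 / 64.06 = 0.66172 mol.
Step 1 gives a 2:2 ratio of SO2 to SO3, so n(SO3) = 0.66172 mol.
In step 2 the SO3:H2SO4 ratio is 1:1, so n(H2SO4) = 0.66172 mol.
Mass of H2SO4 = 0.66172 × 98.076 = 64.899 g.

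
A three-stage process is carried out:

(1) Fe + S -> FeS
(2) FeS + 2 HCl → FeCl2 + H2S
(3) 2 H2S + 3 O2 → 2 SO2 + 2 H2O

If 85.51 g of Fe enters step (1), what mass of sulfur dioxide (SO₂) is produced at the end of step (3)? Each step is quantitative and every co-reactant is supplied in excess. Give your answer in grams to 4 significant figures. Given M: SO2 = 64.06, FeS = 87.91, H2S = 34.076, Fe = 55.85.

n(Fe) = 85.51 / 55.85 = 1.5311 mol.
Reaction (1): Fe→FeS ratio 1:1 ⇒ n(FeS) = 1.5311 mol.
Reaction (2): FeS→H2S ratio 1:1 ⇒ n(H2S) = 1.5311 mol.
Reaction (3): H2S→SO2 ratio 2:2 ⇒ n(SO2) = 1.5311 mol.
Mass of SO2 = 1.5311 × 64.06 = 98.080 g.

98.08 g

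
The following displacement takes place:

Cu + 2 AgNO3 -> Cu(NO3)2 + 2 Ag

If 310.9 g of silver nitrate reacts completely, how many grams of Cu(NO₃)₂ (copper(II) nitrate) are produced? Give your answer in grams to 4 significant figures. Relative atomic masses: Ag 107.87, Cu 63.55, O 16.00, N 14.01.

M(AgNO3) = 107.87 + 14.01 + 3(16.00) = 169.88 g/mol.
M(Cu(NO3)2) = 63.55 + 2(14.01) + 6(16.00) = 187.57 g/mol.
n(AgNO3) = 310.90 g / 169.88 g/mol = 1.8301 mol.
From the equation the AgNO3:Cu(NO3)2 mole ratio is 2:1, so n(Cu(NO3)2) = 1.8301 × 1/2 = 0.91506 mol.
Mass of Cu(NO3)2 = 0.91506 mol × 187.57 g/mol = 171.64 g.

171.6 g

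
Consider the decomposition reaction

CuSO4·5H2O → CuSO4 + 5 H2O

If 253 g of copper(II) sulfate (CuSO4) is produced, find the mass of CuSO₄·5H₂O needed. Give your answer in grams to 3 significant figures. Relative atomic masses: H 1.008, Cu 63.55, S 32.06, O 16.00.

M(CuSO4) = 63.55 + 32.06 + 4(16.00) = 159.61 g/mol.
M(CuSO4·5H2O) = 63.55 + 32.06 + 9(16.00) + 10(1.008) = 249.69 g/mol.
n(CuSO4) = 253.0 g / 159.61 g/mol = 1.585 mol.
From the equation the CuSO4:CuSO4·5H2O mole ratio is 1:1, so n(CuSO4·5H2O) = 1.585 × 1/1 = 1.585 mol.
Mass of CuSO4·5H2O = 1.585 mol × 249.69 g/mol = 395.8 g.

396 g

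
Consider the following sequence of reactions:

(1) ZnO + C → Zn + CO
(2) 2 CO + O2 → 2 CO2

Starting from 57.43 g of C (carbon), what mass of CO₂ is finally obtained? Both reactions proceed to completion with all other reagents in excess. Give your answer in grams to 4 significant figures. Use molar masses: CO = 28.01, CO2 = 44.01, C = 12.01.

210.4 g

n(C) = 57.430 / 12.01 = 4.7818 mol.
Step 1 gives a 1:1 ratio of C to CO, so n(CO) = 4.7818 mol.
In step 2 the CO:CO2 ratio is 2:2, so n(CO2) = 4.7818 mol.
Mass of CO2 = 4.7818 × 44.01 = 210.45 g.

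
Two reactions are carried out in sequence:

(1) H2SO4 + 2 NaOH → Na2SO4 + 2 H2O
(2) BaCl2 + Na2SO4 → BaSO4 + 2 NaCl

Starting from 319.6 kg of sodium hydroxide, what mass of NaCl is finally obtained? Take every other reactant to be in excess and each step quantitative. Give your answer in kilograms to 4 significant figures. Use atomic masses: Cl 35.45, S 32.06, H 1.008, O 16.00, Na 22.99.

467.0 kg

M(NaOH) = 22.99 + 16.00 + 1.008 = 39.998 g/mol.
M(NaCl) = 22.99 + 35.45 = 58.44 g/mol.
319.6 kg = 319600 g.
n(NaOH) = 319600 / 39.998 = 7990.4 mol.
Step 1 gives a 2:1 ratio of NaOH to Na2SO4, so n(Na2SO4) = 3995.2 mol.
In step 2 the Na2SO4:NaCl ratio is 1:2, so n(NaCl) = 7990.4 mol.
Mass of NaCl = 7990.4 × 58.44 = 466960 g = 467.0 kg.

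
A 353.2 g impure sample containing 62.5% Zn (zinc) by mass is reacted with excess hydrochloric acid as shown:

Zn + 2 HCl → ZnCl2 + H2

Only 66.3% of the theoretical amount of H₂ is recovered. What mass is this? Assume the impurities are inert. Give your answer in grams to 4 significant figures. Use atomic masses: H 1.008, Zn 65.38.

4.513 g

Pure Zn available = 353.2 g × 0.625 = 220.75 g.
M(Zn) = 65.38 g/mol.
M(H2) = 2(1.008) = 2.016 g/mol.
n(Zn) = 220.75 g / 65.38 g/mol = 3.3764 mol.
From the equation the Zn:H2 mole ratio is 1:1, so n(H2) = 3.3764 × 1/1 = 3.3764 mol.
Mass of H2 = 3.3764 mol × 2.016 g/mol = 6.8069 g.
Actual mass collected = 6.8069 g × 0.663 = 4.5129 g.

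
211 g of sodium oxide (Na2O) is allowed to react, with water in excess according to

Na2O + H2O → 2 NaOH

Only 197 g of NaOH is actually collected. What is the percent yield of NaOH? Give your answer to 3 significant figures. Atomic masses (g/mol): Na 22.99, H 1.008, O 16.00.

72.3 %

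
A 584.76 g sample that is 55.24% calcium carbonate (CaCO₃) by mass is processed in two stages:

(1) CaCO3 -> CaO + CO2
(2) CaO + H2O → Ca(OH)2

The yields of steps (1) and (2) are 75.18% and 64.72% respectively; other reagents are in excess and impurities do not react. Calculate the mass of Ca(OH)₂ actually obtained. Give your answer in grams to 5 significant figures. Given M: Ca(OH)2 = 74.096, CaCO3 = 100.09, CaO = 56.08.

Pure CaCO3 = 584.76 × 0.5524 = 323.021 g.
n(CaCO3) = 323.021 / 100.09 = 3.22731 mol.
Step 1 (CaCO3:CaO = 1:1): theoretical n(CaO) = 3.22731 mol; at 75.18% yield, n(CaO) = 2.42629 mol.
Step 2 (CaO:Ca(OH)2 = 1:1): theoretical n(Ca(OH)2) = 2.42629 mol, so theoretical mass = 2.42629 × 74.096 = 179.778 g.
At 64.72% yield, actual mass of Ca(OH)2 = 179.778 × 0.6472 = 116.353 g.

116.35 g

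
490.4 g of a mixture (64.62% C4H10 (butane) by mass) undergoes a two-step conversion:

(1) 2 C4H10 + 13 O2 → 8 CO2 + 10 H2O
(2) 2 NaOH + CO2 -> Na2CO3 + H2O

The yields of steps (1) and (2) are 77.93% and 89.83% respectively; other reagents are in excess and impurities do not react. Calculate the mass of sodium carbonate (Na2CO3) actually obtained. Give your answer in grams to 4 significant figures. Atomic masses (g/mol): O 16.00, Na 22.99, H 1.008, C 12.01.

Pure C4H10 = 490.4 × 0.6462 = 316.90 g.
M(C4H10) = 4(12.01) + 10(1.008) = 58.12 g/mol.
M(Na2CO3) = 2(22.99) + 12.01 + 3(16.00) = 105.99 g/mol.
n(C4H10) = 316.90 / 58.12 = 5.4525 mol.
Step 1 (C4H10:CO2 = 2:8): theoretical n(CO2) = 21.810 mol; at 77.93% yield, n(CO2) = 16.996 mol.
Step 2 (CO2:Na2CO3 = 1:1): theoretical n(Na2CO3) = 16.996 mol, so theoretical mass = 16.996 × 105.99 = 1801.4 g.
At 89.83% yield, actual mass of Na2CO3 = 1801.4 × 0.8983 = 1618.2 g.

1618 g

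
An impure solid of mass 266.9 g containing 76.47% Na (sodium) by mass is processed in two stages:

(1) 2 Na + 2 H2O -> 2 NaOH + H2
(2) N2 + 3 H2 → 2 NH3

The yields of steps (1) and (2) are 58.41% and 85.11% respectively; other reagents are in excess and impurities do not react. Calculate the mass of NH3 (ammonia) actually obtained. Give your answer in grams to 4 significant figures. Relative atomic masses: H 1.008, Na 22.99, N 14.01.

25.06 g

Pure Na = 266.9 × 0.7647 = 204.10 g.
M(Na) = 22.99 g/mol.
M(NH3) = 14.01 + 3(1.008) = 17.034 g/mol.
n(Na) = 204.10 / 22.99 = 8.8777 mol.
Step 1 (Na:H2 = 2:1): theoretical n(H2) = 4.4389 mol; at 58.41% yield, n(H2) = 2.5927 mol.
Step 2 (H2:NH3 = 3:2): theoretical n(NH3) = 1.7285 mol, so theoretical mass = 1.7285 × 17.034 = 29.443 g.
At 85.11% yield, actual mass of NH3 = 29.443 × 0.8511 = 25.059 g.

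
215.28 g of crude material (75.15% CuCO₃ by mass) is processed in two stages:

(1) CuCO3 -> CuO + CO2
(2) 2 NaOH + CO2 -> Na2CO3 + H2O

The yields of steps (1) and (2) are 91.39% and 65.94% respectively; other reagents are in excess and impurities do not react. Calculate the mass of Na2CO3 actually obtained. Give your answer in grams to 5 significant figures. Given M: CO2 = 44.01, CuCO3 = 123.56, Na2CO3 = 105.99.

Pure CuCO3 = 215.28 × 0.7515 = 161.783 g.
n(CuCO3) = 161.783 / 123.56 = 1.30935 mol.
Step 1 (CuCO3:CO2 = 1:1): theoretical n(CO2) = 1.30935 mol; at 91.39% yield, n(CO2) = 1.19661 mol.
Step 2 (CO2:Na2CO3 = 1:1): theoretical n(Na2CO3) = 1.19661 mol, so theoretical mass = 1.19661 × 105.99 = 126.829 g.
At 65.94% yield, actual mass of Na2CO3 = 126.829 × 0.6594 = 83.6310 g.

83.631 g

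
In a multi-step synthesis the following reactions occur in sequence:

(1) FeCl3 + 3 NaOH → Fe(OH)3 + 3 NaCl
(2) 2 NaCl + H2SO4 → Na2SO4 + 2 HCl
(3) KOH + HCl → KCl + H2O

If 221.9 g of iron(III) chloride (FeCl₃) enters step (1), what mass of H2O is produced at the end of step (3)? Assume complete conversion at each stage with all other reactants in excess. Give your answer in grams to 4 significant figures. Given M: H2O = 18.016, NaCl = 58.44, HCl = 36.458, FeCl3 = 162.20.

73.94 g

n(FeCl3) = 221.9 / 162.20 = 1.3681 mol.
Reaction (1): FeCl3→NaCl ratio 1:3 ⇒ n(NaCl) = 4.1042 mol.
Reaction (2): NaCl→HCl ratio 2:2 ⇒ n(HCl) = 4.1042 mol.
Reaction (3): HCl→H2O ratio 1:1 ⇒ n(H2O) = 4.1042 mol.
Mass of H2O = 4.1042 × 18.016 = 73.941 g.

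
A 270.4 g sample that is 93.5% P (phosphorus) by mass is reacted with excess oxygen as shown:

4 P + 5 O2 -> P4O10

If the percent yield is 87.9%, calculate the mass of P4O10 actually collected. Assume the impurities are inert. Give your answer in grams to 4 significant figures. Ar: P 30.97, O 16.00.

Pure P available = 270.4 g × 0.935 = 252.82 g.
M(P) = 30.97 g/mol.
M(P4O10) = 4(30.97) + 10(16.00) = 283.88 g/mol.
n(P) = 252.82 g / 30.97 g/mol = 8.1635 mol.
From the equation the P:P4O10 mole ratio is 4:1, so n(P4O10) = 8.1635 × 1/4 = 2.0409 mol.
Mass of P4O10 = 2.0409 mol × 283.88 g/mol = 579.36 g.
Actual mass collected = 579.36 g × 0.879 = 509.26 g.

509.3 g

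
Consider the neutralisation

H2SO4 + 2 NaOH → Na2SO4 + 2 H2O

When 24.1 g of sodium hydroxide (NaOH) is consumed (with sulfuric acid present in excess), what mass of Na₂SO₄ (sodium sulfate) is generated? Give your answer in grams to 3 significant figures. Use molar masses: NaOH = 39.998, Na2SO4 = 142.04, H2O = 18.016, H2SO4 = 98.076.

n(NaOH) = 24.10 g / 39.998 g/mol = 0.6025 mol.
From the equation the NaOH:Na2SO4 mole ratio is 2:1, so n(Na2SO4) = 0.6025 × 1/2 = 0.3013 mol.
Mass of Na2SO4 = 0.3013 mol × 142.04 g/mol = 42.79 g.

42.8 g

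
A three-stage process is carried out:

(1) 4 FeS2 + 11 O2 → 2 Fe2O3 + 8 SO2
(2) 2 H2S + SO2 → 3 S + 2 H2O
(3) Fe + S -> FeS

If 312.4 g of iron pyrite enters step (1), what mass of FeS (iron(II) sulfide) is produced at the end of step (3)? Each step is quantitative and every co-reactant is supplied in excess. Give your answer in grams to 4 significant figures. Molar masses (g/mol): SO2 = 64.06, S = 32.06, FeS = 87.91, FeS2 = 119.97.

n(FeS2) = 312.4 / 119.97 = 2.6040 mol.
Reaction (1): FeS2→SO2 ratio 4:8 ⇒ n(SO2) = 5.2080 mol.
Reaction (2): SO2→S ratio 1:3 ⇒ n(S) = 15.624 mol.
Reaction (3): S→FeS ratio 1:1 ⇒ n(FeS) = 15.624 mol.
Mass of FeS = 15.624 × 87.91 = 1373.5 g.

1373 g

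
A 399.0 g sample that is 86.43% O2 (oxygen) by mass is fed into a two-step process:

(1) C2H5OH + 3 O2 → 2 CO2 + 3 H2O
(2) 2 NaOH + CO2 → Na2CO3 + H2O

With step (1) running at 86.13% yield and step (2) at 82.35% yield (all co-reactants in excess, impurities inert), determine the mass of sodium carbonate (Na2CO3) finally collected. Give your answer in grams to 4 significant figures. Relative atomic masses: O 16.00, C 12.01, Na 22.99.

Pure O2 = 399.0 × 0.8643 = 344.86 g.
M(O2) = 2(16.00) = 32.00 g/mol.
M(Na2CO3) = 2(22.99) + 12.01 + 3(16.00) = 105.99 g/mol.
n(O2) = 344.86 / 32.00 = 10.777 mol.
Step 1 (O2:CO2 = 3:2): theoretical n(CO2) = 7.1845 mol; at 86.13% yield, n(CO2) = 6.1880 mol.
Step 2 (CO2:Na2CO3 = 1:1): theoretical n(Na2CO3) = 6.1880 mol, so theoretical mass = 6.1880 × 105.99 = 655.87 g.
At 82.35% yield, actual mass of Na2CO3 = 655.87 × 0.8235 = 540.11 g.

540.1 g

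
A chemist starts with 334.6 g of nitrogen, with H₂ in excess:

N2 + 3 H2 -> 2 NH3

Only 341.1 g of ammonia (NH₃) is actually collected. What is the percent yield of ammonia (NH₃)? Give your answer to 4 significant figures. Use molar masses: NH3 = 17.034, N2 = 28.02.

83.85 %

n(N2) = 334.60 g / 28.02 g/mol = 11.941 mol.
From the equation the N2:NH3 mole ratio is 1:2, so n(NH3) = 11.941 × 2/1 = 23.883 mol.
Mass of NH3 = 23.883 mol × 17.034 g/mol = 406.82 g.
This is the theoretical yield. Percent yield = 341.1 g / 406.82 g × 100% = 83.845%.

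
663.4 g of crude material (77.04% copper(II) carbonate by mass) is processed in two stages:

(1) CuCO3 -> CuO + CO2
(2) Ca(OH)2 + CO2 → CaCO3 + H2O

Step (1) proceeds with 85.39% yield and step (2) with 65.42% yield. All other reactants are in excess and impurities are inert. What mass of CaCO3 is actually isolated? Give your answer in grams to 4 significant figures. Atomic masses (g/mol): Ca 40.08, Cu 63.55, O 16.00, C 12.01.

231.3 g

Pure CuCO3 = 663.4 × 0.7704 = 511.08 g.
M(CuCO3) = 63.55 + 12.01 + 3(16.00) = 123.56 g/mol.
M(CaCO3) = 40.08 + 12.01 + 3(16.00) = 100.09 g/mol.
n(CuCO3) = 511.08 / 123.56 = 4.1363 mol.
Step 1 (CuCO3:CO2 = 1:1): theoretical n(CO2) = 4.1363 mol; at 85.39% yield, n(CO2) = 3.5320 mol.
Step 2 (CO2:CaCO3 = 1:1): theoretical n(CaCO3) = 3.5320 mol, so theoretical mass = 3.5320 × 100.09 = 353.52 g.
At 65.42% yield, actual mass of CaCO3 = 353.52 × 0.6542 = 231.27 g.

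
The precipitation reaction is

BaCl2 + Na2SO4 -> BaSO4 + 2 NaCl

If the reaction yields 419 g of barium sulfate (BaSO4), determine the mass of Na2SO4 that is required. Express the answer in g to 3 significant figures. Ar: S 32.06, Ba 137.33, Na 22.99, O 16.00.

255 g

M(BaSO4) = 137.33 + 32.06 + 4(16.00) = 233.39 g/mol.
M(Na2SO4) = 2(22.99) + 32.06 + 4(16.00) = 142.04 g/mol.
n(BaSO4) = 419.0 g / 233.39 g/mol = 1.795 mol.
From the equation the BaSO4:Na2SO4 mole ratio is 1:1, so n(Na2SO4) = 1.795 × 1/1 = 1.795 mol.
Mass of Na2SO4 = 1.795 mol × 142.04 g/mol = 255.0 g.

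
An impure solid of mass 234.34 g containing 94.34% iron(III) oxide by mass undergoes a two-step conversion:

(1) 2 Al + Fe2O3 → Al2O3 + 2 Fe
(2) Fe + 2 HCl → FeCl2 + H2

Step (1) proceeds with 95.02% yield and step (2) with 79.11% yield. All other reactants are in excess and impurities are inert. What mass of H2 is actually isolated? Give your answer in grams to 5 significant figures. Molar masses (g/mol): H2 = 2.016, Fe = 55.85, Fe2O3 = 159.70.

Pure Fe2O3 = 234.34 × 0.9434 = 221.076 g.
n(Fe2O3) = 221.076 / 159.70 = 1.38432 mol.
Step 1 (Fe2O3:Fe = 1:2): theoretical n(Fe) = 2.76865 mol; at 95.02% yield, n(Fe) = 2.63077 mol.
Step 2 (Fe:H2 = 1:1): theoretical n(H2) = 2.63077 mol, so theoretical mass = 2.63077 × 2.016 = 5.30363 g.
At 79.11% yield, actual mass of H2 = 5.30363 × 0.7911 = 4.19570 g.

4.1957 g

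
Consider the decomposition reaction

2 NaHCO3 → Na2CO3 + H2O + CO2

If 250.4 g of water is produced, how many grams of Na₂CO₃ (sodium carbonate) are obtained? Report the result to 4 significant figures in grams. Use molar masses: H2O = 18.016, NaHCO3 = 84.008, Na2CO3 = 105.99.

1473 g

n(H2O) = 250.40 g / 18.016 g/mol = 13.899 mol.
From the equation the H2O:Na2CO3 mole ratio is 1:1, so n(Na2CO3) = 13.899 × 1/1 = 13.899 mol.
Mass of Na2CO3 = 13.899 mol × 105.99 g/mol = 1473.1 g.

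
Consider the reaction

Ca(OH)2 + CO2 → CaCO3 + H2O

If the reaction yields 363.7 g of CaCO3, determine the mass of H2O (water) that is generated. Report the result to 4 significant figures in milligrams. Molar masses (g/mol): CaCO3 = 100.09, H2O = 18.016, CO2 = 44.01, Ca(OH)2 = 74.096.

n(CaCO3) = 363.70 g / 100.09 g/mol = 3.6337 mol.
From the equation the CaCO3:H2O mole ratio is 1:1, so n(H2O) = 3.6337 × 1/1 = 3.6337 mol.
Mass of H2O = 3.6337 mol × 18.016 g/mol = 65.465 g.
Converting to mg: 65.465 g = 65470 mg.

65470 mg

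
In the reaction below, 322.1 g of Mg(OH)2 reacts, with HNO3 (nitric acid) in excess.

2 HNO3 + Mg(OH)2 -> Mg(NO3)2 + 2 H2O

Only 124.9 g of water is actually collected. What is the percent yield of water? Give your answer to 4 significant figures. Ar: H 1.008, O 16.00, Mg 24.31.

M(Mg(OH)2) = 24.31 + 2(16.00) + 2(1.008) = 58.326 g/mol.
M(H2O) = 2(1.008) + 16.00 = 18.016 g/mol.
n(Mg(OH)2) = 322.10 g / 58.326 g/mol = 5.5224 mol.
From the equation the Mg(OH)2:H2O mole ratio is 1:2, so n(H2O) = 5.5224 × 2/1 = 11.045 mol.
Mass of H2O = 11.045 mol × 18.016 g/mol = 198.98 g.
This is the theoretical yield. Percent yield = 124.9 g / 198.98 g × 100% = 62.769%.

62.77 %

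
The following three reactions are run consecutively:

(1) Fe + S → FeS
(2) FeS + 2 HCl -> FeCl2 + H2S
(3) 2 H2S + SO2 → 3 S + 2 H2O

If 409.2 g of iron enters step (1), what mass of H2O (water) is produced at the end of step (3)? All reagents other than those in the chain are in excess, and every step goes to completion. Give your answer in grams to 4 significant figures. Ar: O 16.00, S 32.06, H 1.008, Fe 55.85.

132.0 g

M(Fe) = 55.85 g/mol.
M(H2O) = 2(1.008) + 16.00 = 18.016 g/mol.
n(Fe) = 409.2 / 55.85 = 7.3268 mol.
Reaction (1): Fe→FeS ratio 1:1 ⇒ n(FeS) = 7.3268 mol.
Reaction (2): FeS→H2S ratio 1:1 ⇒ n(H2S) = 7.3268 mol.
Reaction (3): H2S→H2O ratio 2:2 ⇒ n(H2O) = 7.3268 mol.
Mass of H2O = 7.3268 × 18.016 = 132.00 g.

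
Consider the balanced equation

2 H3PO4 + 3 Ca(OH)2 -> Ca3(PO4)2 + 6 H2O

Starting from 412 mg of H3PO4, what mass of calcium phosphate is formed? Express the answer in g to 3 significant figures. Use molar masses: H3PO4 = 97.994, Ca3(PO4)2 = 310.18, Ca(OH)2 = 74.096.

0.652 g

Convert: 412 mg = 0.4120 g.
n(H3PO4) = 0.4120 g / 97.994 g/mol = 0.004204 mol.
From the equation the H3PO4:Ca3(PO4)2 mole ratio is 2:1, so n(Ca3(PO4)2) = 0.004204 × 1/2 = 0.002102 mol.
Mass of Ca3(PO4)2 = 0.002102 mol × 310.18 g/mol = 0.6521 g.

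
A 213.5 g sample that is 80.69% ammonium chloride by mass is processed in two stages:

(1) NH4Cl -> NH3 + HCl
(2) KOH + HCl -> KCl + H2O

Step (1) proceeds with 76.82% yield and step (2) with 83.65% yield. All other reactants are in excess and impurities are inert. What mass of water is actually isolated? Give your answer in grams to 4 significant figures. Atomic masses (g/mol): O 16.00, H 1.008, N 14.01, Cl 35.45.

37.28 g

Pure NH4Cl = 213.5 × 0.8069 = 172.27 g.
M(NH4Cl) = 14.01 + 4(1.008) + 35.45 = 53.492 g/mol.
M(H2O) = 2(1.008) + 16.00 = 18.016 g/mol.
n(NH4Cl) = 172.27 / 53.492 = 3.2205 mol.
Step 1 (NH4Cl:HCl = 1:1): theoretical n(HCl) = 3.2205 mol; at 76.82% yield, n(HCl) = 2.4740 mol.
Step 2 (HCl:H2O = 1:1): theoretical n(H2O) = 2.4740 mol, so theoretical mass = 2.4740 × 18.016 = 44.572 g.
At 83.65% yield, actual mass of H2O = 44.572 × 0.8365 = 37.284 g.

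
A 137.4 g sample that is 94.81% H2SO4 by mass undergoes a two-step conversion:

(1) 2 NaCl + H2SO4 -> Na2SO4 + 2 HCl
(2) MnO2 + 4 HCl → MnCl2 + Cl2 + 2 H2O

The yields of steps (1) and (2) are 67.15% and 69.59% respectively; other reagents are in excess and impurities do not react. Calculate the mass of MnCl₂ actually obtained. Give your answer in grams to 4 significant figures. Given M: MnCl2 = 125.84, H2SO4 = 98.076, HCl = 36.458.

39.05 g

Pure H2SO4 = 137.4 × 0.9481 = 130.27 g.
n(H2SO4) = 130.27 / 98.076 = 1.3282 mol.
Step 1 (H2SO4:HCl = 1:2): theoretical n(HCl) = 2.6565 mol; at 67.15% yield, n(HCl) = 1.7838 mol.
Step 2 (HCl:MnCl2 = 4:1): theoretical n(MnCl2) = 0.44596 mol, so theoretical mass = 0.44596 × 125.84 = 56.119 g.
At 69.59% yield, actual mass of MnCl2 = 56.119 × 0.6959 = 39.053 g.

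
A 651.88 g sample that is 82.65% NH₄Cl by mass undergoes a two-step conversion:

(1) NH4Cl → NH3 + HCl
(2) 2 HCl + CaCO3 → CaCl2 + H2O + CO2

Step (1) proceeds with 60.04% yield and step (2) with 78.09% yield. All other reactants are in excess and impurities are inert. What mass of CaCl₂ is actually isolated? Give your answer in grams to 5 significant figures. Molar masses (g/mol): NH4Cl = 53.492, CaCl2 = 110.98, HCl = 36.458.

262.04 g

Pure NH4Cl = 651.88 × 0.8265 = 538.779 g.
n(NH4Cl) = 538.779 / 53.492 = 10.0721 mol.
Step 1 (NH4Cl:HCl = 1:1): theoretical n(HCl) = 10.0721 mol; at 60.04% yield, n(HCl) = 6.04731 mol.
Step 2 (HCl:CaCl2 = 2:1): theoretical n(CaCl2) = 3.02366 mol, so theoretical mass = 3.02366 × 110.98 = 335.565 g.
At 78.09% yield, actual mass of CaCl2 = 335.565 × 0.7809 = 262.043 g.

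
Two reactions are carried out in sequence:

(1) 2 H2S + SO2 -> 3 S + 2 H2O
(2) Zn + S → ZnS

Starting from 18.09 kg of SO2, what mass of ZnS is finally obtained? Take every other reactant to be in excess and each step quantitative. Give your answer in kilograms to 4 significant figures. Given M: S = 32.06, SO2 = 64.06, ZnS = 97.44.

18.09 kg = 18090 g.
n(SO2) = 18090 / 64.06 = 282.39 mol.
Step 1 gives a 1:3 ratio of SO2 to S, so n(S) = 847.17 mol.
In step 2 the S:ZnS ratio is 1:1, so n(ZnS) = 847.17 mol.
Mass of ZnS = 847.17 × 97.44 = 82549 g = 82.55 kg.

82.55 kg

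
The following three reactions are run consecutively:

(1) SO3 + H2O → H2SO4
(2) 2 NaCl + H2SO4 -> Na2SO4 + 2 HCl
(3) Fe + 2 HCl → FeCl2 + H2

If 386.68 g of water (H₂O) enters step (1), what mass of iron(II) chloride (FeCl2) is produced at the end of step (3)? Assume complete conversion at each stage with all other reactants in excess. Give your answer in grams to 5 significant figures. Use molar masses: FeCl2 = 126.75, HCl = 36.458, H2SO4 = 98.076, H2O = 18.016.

2720.5 g

n(H2O) = 386.68 / 18.016 = 21.4631 mol.
Reaction (1): H2O→H2SO4 ratio 1:1 ⇒ n(H2SO4) = 21.4631 mol.
Reaction (2): H2SO4→HCl ratio 1:2 ⇒ n(HCl) = 42.9263 mol.
Reaction (3): HCl→FeCl2 ratio 2:1 ⇒ n(FeCl2) = 21.4631 mol.
Mass of FeCl2 = 21.4631 × 126.75 = 2720.45 g.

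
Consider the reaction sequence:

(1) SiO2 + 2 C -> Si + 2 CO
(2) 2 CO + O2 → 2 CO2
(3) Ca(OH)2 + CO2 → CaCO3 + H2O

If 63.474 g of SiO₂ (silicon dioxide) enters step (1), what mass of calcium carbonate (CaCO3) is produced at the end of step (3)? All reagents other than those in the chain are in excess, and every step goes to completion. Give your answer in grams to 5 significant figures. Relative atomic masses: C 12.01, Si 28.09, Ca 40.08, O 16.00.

M(SiO2) = 28.09 + 2(16.00) = 60.09 g/mol.
M(CaCO3) = 40.08 + 12.01 + 3(16.00) = 100.09 g/mol.
n(SiO2) = 63.474 / 60.09 = 1.05632 mol.
Reaction (1): SiO2→CO ratio 1:2 ⇒ n(CO) = 2.11263 mol.
Reaction (2): CO→CO2 ratio 2:2 ⇒ n(CO2) = 2.11263 mol.
Reaction (3): CO2→CaCO3 ratio 1:1 ⇒ n(CaCO3) = 2.11263 mol.
Mass of CaCO3 = 2.11263 × 100.09 = 211.453 g.

211.45 g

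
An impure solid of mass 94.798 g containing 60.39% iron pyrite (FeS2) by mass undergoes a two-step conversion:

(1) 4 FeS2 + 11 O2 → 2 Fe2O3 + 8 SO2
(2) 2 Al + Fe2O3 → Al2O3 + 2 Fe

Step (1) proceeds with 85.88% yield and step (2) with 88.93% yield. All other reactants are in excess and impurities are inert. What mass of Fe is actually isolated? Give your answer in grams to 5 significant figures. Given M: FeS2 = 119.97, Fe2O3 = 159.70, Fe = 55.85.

20.354 g

Pure FeS2 = 94.798 × 0.6039 = 57.2485 g.
n(FeS2) = 57.2485 / 119.97 = 0.477190 mol.
Step 1 (FeS2:Fe2O3 = 4:2): theoretical n(Fe2O3) = 0.238595 mol; at 85.88% yield, n(Fe2O3) = 0.204905 mol.
Step 2 (Fe2O3:Fe = 1:2): theoretical n(Fe) = 0.409811 mol, so theoretical mass = 0.409811 × 55.85 = 22.8879 g.
At 88.93% yield, actual mass of Fe = 22.8879 × 0.8893 = 20.3542 g.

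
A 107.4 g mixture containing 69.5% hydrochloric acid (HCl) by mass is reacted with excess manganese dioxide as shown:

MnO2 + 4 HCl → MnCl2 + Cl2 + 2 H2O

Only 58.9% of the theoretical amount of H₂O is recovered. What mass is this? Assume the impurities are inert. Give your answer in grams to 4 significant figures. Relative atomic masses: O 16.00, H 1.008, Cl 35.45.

Pure HCl available = 107.4 g × 0.695 = 74.643 g.
M(HCl) = 1.008 + 35.45 = 36.458 g/mol.
M(H2O) = 2(1.008) + 16.00 = 18.016 g/mol.
n(HCl) = 74.643 g / 36.458 g/mol = 2.0474 mol.
From the equation the HCl:H2O mole ratio is 4:2, so n(H2O) = 2.0474 × 2/4 = 1.0237 mol.
Mass of H2O = 1.0237 mol × 18.016 g/mol = 18.443 g.
Actual mass collected = 18.443 g × 0.589 = 10.863 g.

10.86 g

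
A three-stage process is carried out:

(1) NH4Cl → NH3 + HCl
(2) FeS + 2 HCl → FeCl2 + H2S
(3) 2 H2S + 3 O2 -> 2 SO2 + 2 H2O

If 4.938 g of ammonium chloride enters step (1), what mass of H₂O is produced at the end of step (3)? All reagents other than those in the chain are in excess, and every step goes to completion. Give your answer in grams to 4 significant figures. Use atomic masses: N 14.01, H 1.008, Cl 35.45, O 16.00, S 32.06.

0.8316 g

M(NH4Cl) = 14.01 + 4(1.008) + 35.45 = 53.492 g/mol.
M(H2O) = 2(1.008) + 16.00 = 18.016 g/mol.
n(NH4Cl) = 4.938 / 53.492 = 0.092313 mol.
Reaction (1): NH4Cl→HCl ratio 1:1 ⇒ n(HCl) = 0.092313 mol.
Reaction (2): HCl→H2S ratio 2:1 ⇒ n(H2S) = 0.046156 mol.
Reaction (3): H2S→H2O ratio 2:2 ⇒ n(H2O) = 0.046156 mol.
Mass of H2O = 0.046156 × 18.016 = 0.83155 g.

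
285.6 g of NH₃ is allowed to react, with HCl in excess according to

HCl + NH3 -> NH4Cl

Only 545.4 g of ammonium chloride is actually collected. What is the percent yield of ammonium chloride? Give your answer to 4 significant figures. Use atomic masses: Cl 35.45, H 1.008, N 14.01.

60.81 %

M(NH3) = 14.01 + 3(1.008) = 17.034 g/mol.
M(NH4Cl) = 14.01 + 4(1.008) + 35.45 = 53.492 g/mol.
n(NH3) = 285.60 g / 17.034 g/mol = 16.766 mol.
From the equation the NH3:NH4Cl mole ratio is 1:1, so n(NH4Cl) = 16.766 × 1/1 = 16.766 mol.
Mass of NH4Cl = 16.766 mol × 53.492 g/mol = 896.87 g.
This is the theoretical yield. Percent yield = 545.4 g / 896.87 g × 100% = 60.811%.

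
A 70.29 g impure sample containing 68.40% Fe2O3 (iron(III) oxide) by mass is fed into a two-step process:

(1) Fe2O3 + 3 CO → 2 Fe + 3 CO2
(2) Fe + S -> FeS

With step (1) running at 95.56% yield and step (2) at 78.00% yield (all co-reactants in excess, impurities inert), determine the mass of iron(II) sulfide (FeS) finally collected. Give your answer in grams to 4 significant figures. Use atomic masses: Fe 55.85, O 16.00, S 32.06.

39.45 g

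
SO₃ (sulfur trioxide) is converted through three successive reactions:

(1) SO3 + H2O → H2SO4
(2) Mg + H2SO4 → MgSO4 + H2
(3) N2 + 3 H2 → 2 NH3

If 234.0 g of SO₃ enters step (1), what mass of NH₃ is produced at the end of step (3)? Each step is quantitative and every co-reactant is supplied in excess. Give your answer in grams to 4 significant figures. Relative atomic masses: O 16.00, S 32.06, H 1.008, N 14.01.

33.19 g

M(SO3) = 32.06 + 3(16.00) = 80.06 g/mol.
M(NH3) = 14.01 + 3(1.008) = 17.034 g/mol.
n(SO3) = 234.0 / 80.06 = 2.9228 mol.
Reaction (1): SO3→H2SO4 ratio 1:1 ⇒ n(H2SO4) = 2.9228 mol.
Reaction (2): H2SO4→H2 ratio 1:1 ⇒ n(H2) = 2.9228 mol.
Reaction (3): H2→NH3 ratio 3:2 ⇒ n(NH3) = 1.9485 mol.
Mass of NH3 = 1.9485 × 17.034 = 33.191 g.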